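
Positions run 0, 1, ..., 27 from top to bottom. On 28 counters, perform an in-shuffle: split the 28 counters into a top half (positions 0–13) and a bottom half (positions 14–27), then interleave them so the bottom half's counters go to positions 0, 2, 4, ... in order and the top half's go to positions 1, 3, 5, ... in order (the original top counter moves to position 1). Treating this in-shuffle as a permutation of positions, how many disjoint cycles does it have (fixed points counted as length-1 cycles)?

1

Trace each unvisited position around until it returns:
(0 1 3 7 15 2 ... len 28)
1 cycle in total.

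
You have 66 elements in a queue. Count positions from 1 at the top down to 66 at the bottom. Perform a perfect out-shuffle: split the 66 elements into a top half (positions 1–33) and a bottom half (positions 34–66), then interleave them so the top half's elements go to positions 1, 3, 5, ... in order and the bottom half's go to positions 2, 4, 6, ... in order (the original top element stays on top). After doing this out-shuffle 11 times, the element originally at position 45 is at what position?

Track the element's position through each out-shuffle:
45 → 24 → 47 → 28 → 55 → 44 → 22 → 43 → 20 → 39 → 12 → 23

23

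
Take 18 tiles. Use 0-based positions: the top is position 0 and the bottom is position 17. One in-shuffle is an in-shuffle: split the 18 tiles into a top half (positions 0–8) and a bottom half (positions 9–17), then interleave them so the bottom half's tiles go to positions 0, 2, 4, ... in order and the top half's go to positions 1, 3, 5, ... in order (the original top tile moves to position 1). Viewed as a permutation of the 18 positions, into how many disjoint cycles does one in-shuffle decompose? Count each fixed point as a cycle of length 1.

1

Trace each unvisited position around until it returns:
(0 1 3 7 15 12 ... len 18)
1 cycle in total.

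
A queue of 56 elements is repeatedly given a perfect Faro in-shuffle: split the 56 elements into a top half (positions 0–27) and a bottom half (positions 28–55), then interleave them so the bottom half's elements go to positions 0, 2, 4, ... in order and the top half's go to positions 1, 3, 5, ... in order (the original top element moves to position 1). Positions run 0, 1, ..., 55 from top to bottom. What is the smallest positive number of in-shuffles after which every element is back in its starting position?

The in-shuffle permutes the 56 positions with cycle lengths [2, 18, 18, 18].
Every element is home exactly when every cycle has completed a whole number of laps, i.e. after lcm(2, 18) = 18 in-shuffles.

18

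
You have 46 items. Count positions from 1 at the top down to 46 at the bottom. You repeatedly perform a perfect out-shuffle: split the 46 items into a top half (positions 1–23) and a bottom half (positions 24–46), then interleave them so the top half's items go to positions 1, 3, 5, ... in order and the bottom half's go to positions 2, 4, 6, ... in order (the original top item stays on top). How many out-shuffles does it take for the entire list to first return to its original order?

12

The out-shuffle permutes the 46 positions with cycle lengths [1, 1, 2, 4, 4, 4, 6, 12, 12].
Every item is home exactly when every cycle has completed a whole number of laps, i.e. after lcm(1, 2, 4, 6, 12) = 12 out-shuffles.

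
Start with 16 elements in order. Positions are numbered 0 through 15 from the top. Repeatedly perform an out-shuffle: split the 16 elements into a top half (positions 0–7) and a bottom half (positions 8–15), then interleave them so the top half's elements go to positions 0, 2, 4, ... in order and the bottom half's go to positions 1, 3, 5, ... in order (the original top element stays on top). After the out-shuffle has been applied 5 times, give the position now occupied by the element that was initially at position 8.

Track the element's position through each out-shuffle:
8 → 1 → 2 → 4 → 8 → 1

1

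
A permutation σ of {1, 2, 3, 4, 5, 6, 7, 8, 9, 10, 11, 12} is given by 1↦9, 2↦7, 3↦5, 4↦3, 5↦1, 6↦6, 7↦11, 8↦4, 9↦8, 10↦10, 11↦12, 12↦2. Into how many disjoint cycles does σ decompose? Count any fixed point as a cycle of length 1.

Cycle decomposition: (1 9 8 4 3 5) (2 7 11 12) (6) (10).
4 cycles.

4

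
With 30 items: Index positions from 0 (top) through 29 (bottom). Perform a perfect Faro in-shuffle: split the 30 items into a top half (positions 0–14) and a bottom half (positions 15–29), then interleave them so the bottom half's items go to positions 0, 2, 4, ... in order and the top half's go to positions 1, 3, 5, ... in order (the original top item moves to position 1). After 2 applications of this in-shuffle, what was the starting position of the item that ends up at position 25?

21

Work backwards from position 25, undoing one in-shuffle at a time:
25 ← 12 ← 21
So the item now at position 25 started at position 21.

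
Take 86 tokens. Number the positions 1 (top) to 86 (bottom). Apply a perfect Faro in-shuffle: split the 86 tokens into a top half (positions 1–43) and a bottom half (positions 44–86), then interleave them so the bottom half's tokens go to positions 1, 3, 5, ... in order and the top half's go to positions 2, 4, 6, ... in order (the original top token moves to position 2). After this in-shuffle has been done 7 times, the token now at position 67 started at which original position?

Work backwards from position 67, undoing one in-shuffle at a time:
67 ← 77 ← 82 ← 41 ← 64 ← 32 ← 16 ← 8
So the token now at position 67 started at position 8.

8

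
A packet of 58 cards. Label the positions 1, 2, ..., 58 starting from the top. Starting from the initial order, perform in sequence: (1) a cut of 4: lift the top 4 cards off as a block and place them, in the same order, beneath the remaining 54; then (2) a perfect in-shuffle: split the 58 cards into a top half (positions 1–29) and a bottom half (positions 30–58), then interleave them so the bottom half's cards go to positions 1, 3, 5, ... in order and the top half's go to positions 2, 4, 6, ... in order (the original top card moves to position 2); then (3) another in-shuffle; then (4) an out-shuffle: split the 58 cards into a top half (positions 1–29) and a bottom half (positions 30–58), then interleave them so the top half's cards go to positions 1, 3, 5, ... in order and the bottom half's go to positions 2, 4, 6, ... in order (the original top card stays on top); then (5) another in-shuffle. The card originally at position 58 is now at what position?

Track the card from position 58 forward through each operation:
  after op 1 (cut 4): 58 → 54
  after op 2 (in-shuffle): 54 → 49
  after op 3 (in-shuffle): 49 → 39
  after op 4 (out-shuffle): 39 → 20
  after op 5 (in-shuffle): 20 → 40

40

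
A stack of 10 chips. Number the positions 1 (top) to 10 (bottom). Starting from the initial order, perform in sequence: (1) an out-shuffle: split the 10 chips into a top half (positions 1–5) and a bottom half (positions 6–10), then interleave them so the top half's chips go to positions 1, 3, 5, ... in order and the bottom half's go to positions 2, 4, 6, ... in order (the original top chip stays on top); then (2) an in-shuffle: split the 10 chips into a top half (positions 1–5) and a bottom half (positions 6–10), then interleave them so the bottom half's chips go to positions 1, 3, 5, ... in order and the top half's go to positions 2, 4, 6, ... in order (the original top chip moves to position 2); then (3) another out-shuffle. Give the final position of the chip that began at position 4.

Track the chip from position 4 forward through each operation:
  after op 1 (out-shuffle): 4 → 7
  after op 2 (in-shuffle): 7 → 3
  after op 3 (out-shuffle): 3 → 5

5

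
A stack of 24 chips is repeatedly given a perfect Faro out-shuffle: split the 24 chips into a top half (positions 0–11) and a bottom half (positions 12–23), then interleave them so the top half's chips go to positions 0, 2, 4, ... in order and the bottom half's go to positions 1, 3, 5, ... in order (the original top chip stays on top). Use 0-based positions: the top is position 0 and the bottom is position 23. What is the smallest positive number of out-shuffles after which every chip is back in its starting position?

11

The out-shuffle permutes the 24 positions with cycle lengths [1, 1, 11, 11].
Every chip is home exactly when every cycle has completed a whole number of laps, i.e. after lcm(1, 11) = 11 out-shuffles.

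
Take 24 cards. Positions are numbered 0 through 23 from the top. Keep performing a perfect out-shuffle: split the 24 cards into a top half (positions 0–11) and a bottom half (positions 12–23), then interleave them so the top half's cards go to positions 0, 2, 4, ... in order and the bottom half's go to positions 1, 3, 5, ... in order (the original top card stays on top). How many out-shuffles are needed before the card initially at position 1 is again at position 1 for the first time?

11

Follow position 1 under repeated out-shuffles:
1 → 2 → 4 → 8 → 16 → 9 → 18 → 13 → 3 → 6 → 12 → 1
It first returns after 11 out-shuffles.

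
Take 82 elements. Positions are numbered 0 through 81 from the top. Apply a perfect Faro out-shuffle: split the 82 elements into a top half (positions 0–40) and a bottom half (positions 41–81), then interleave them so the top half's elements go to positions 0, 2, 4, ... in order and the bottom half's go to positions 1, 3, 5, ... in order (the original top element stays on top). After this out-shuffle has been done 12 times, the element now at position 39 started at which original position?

66

Work backwards from position 39, undoing one out-shuffle at a time:
39 ← 60 ← 30 ← 15 ← 48 ← 24 ← 12 ← 6 ← 3 ← 42 ← 21 ← 51 ← 66
So the element now at position 39 started at position 66.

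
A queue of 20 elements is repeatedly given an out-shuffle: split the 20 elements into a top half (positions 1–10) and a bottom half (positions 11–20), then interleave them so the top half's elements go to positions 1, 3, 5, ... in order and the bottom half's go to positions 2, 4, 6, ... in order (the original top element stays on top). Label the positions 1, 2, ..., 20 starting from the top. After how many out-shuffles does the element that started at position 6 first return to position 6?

18

Follow position 6 under repeated out-shuffles:
6 → 11 → 2 → 3 → 5 → 9 → 17 → 14 → 8 → 15 → 10 → 19 → 18 → 16 → 12 → 4 → 7 → 13 → 6
It first returns after 18 out-shuffles.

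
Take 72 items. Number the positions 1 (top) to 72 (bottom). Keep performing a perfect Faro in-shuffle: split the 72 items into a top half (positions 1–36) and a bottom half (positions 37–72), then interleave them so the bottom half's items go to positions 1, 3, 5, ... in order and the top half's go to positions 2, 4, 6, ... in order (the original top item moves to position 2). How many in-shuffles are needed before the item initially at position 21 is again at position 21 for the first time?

9

Follow position 21 under repeated in-shuffles:
21 → 42 → 11 → 22 → 44 → 15 → 30 → 60 → 47 → 21
It first returns after 9 in-shuffles.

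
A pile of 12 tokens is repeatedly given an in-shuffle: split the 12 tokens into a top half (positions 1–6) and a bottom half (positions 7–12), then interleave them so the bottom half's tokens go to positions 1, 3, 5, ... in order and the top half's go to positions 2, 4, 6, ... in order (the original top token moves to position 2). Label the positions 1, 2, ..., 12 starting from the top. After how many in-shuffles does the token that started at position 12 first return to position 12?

12

Follow position 12 under repeated in-shuffles:
12 → 11 → 9 → 5 → 10 → 7 → 1 → 2 → 4 → 8 → 3 → 6 → 12
It first returns after 12 in-shuffles.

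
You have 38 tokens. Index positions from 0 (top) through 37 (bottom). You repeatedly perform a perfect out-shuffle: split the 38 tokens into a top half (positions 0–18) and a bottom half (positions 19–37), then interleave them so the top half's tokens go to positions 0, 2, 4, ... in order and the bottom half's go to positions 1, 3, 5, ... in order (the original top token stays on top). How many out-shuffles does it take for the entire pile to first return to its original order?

36

The out-shuffle permutes the 38 positions with cycle lengths [1, 1, 36].
Every token is home exactly when every cycle has completed a whole number of laps, i.e. after lcm(1, 36) = 36 out-shuffles.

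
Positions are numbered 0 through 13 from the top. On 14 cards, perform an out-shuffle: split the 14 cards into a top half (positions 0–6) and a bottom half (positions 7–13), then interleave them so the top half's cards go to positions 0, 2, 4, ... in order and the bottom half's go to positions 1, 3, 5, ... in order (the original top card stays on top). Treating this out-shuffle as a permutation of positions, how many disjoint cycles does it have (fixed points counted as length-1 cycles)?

3

Trace each unvisited position around until it returns:
(0) (1 2 4 8 3 6 ... len 12) (13)
3 cycles in total.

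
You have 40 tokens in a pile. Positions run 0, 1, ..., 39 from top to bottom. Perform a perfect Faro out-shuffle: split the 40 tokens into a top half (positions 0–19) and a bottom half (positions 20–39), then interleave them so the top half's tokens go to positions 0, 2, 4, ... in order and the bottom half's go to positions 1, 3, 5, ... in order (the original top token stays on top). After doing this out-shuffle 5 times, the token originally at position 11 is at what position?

1

Track the token's position through each out-shuffle:
11 → 22 → 5 → 10 → 20 → 1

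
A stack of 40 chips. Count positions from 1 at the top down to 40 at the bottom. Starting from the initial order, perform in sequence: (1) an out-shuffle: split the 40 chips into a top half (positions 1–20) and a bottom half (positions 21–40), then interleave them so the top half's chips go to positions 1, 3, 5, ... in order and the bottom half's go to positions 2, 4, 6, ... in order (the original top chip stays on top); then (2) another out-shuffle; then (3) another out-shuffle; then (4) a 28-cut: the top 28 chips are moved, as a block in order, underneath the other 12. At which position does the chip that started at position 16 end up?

Track the chip from position 16 forward through each operation:
  after op 1 (out-shuffle): 16 → 31
  after op 2 (out-shuffle): 31 → 22
  after op 3 (out-shuffle): 22 → 4
  after op 4 (cut 28): 4 → 16

16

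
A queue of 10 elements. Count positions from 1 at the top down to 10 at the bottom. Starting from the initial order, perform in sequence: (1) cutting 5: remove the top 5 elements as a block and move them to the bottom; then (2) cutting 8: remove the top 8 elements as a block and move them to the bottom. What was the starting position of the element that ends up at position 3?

Undo the operations in reverse order, starting from position 3:
  undo op 2 (cut 8): 3 ← 1
  undo op 1 (cut 5): 1 ← 6
So the element at position 3 came from original position 6.

6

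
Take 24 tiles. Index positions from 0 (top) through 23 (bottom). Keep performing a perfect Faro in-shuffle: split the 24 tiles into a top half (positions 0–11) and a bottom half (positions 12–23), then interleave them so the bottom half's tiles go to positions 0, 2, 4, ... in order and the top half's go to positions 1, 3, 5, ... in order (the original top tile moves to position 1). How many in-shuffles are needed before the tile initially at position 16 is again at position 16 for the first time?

20

Follow position 16 under repeated in-shuffles:
16 → 8 → 17 → 10 → 21 → 18 → 12 → 0 → 1 → 3 → 7 → 15 → 6 → 13 → 2 → 5 → 11 → 23 → 22 → 20 → 16
It first returns after 20 in-shuffles.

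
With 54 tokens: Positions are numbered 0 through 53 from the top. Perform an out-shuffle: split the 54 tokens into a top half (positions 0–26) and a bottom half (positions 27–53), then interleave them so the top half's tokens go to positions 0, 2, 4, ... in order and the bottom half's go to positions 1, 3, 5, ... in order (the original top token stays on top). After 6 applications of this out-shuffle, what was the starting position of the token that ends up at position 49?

43

Work backwards from position 49, undoing one out-shuffle at a time:
49 ← 51 ← 52 ← 26 ← 13 ← 33 ← 43
So the token now at position 49 started at position 43.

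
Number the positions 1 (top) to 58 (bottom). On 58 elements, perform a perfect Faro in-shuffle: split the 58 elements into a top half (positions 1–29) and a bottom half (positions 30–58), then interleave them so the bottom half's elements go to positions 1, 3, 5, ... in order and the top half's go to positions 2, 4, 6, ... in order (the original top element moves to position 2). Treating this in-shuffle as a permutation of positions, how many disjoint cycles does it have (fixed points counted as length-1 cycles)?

Trace each unvisited position around until it returns:
(1 2 4 8 16 32 ... len 58)
1 cycle in total.

1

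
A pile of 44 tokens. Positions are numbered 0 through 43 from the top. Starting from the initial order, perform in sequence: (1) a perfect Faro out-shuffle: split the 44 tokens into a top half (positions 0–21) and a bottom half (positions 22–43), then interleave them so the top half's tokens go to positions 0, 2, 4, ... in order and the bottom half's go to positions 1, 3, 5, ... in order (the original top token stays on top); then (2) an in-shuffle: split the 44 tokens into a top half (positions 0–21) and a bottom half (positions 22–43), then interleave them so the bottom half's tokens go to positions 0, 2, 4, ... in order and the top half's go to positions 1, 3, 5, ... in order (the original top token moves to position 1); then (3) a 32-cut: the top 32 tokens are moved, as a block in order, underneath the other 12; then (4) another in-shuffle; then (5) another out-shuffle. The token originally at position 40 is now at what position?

Track the token from position 40 forward through each operation:
  after op 1 (out-shuffle): 40 → 37
  after op 2 (in-shuffle): 37 → 30
  after op 3 (cut 32): 30 → 42
  after op 4 (in-shuffle): 42 → 40
  after op 5 (out-shuffle): 40 → 37

37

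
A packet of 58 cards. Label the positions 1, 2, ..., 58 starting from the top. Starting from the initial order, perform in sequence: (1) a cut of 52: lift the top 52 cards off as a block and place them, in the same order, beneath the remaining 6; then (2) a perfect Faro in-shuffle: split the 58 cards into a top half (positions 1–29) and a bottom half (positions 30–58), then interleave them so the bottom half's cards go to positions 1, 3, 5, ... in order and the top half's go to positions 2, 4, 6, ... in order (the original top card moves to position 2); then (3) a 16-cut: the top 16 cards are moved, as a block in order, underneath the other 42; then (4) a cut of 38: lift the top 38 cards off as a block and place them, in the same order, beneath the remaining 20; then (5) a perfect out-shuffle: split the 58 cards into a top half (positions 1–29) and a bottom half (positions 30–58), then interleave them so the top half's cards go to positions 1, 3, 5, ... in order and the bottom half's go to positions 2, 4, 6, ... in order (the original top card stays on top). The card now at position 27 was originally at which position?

Undo the operations in reverse order, starting from position 27:
  undo op 5 (out-shuffle, from top half): 27 ← 14
  undo op 4 (cut 38): 14 ← 52
  undo op 3 (cut 16): 52 ← 10
  undo op 2 (in-shuffle, from top half): 10 ← 5
  undo op 1 (cut 52): 5 ← 57
So the card at position 27 came from original position 57.

57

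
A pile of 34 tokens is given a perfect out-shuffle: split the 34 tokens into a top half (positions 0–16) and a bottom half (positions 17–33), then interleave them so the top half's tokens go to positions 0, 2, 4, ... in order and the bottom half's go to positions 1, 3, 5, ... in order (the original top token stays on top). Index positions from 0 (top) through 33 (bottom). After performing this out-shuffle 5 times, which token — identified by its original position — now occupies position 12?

Work backwards from position 12, undoing one out-shuffle at a time:
12 ← 6 ← 3 ← 18 ← 9 ← 21
So the token now at position 12 started at position 21.

21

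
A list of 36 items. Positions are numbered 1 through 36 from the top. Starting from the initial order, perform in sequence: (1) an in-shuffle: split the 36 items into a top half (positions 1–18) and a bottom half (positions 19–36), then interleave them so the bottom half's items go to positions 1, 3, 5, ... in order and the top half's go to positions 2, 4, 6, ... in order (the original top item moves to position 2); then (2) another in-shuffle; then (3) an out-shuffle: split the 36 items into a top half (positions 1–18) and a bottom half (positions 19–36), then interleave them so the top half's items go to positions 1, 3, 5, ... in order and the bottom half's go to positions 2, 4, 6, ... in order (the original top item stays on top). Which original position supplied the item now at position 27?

Undo the operations in reverse order, starting from position 27:
  undo op 3 (out-shuffle, from top half): 27 ← 14
  undo op 2 (in-shuffle, from top half): 14 ← 7
  undo op 1 (in-shuffle, from bottom half): 7 ← 22
So the item at position 27 came from original position 22.

22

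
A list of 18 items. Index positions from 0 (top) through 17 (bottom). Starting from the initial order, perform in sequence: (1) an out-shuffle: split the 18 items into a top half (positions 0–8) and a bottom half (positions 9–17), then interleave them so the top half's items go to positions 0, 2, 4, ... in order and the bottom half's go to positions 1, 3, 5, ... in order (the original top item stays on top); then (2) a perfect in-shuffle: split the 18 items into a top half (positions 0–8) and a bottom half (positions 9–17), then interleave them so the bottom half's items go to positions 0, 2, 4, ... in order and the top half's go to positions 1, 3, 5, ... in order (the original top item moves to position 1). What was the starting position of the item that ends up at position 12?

16

Undo the operations in reverse order, starting from position 12:
  undo op 2 (in-shuffle, from bottom half): 12 ← 15
  undo op 1 (out-shuffle, from bottom half): 15 ← 16
So the item at position 12 came from original position 16.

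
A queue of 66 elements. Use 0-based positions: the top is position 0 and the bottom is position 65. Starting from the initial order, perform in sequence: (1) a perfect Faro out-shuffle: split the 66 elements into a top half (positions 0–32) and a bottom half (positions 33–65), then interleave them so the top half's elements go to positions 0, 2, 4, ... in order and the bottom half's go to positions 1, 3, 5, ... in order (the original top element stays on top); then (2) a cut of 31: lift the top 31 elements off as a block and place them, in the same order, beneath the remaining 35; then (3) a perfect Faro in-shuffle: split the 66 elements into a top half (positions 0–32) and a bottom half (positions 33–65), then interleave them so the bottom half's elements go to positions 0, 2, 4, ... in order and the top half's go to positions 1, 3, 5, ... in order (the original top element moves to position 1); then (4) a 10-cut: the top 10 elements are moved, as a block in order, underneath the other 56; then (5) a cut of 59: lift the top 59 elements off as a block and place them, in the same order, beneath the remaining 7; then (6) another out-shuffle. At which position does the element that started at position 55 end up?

Track the element from position 55 forward through each operation:
  after op 1 (out-shuffle): 55 → 45
  after op 2 (cut 31): 45 → 14
  after op 3 (in-shuffle): 14 → 29
  after op 4 (cut 10): 29 → 19
  after op 5 (cut 59): 19 → 26
  after op 6 (out-shuffle): 26 → 52

52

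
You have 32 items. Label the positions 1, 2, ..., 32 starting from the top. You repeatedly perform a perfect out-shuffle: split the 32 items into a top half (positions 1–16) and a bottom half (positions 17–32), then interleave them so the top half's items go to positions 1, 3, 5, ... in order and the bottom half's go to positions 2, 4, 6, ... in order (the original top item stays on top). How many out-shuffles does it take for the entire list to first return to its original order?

The out-shuffle permutes the 32 positions with cycle lengths [1, 1, 5, 5, 5, 5, 5, 5].
Every item is home exactly when every cycle has completed a whole number of laps, i.e. after lcm(1, 5) = 5 out-shuffles.

5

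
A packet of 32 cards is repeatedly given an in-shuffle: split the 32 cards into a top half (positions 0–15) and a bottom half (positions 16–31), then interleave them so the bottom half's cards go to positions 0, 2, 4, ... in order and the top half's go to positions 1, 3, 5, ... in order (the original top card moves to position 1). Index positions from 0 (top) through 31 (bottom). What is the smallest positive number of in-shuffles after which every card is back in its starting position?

The in-shuffle permutes the 32 positions with cycle lengths [2, 10, 10, 10].
Every card is home exactly when every cycle has completed a whole number of laps, i.e. after lcm(2, 10) = 10 in-shuffles.

10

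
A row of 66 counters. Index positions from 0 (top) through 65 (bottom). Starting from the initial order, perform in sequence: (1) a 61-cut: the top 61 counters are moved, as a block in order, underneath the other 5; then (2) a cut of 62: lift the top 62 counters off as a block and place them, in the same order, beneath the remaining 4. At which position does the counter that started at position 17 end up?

Track the counter from position 17 forward through each operation:
  after op 1 (cut 61): 17 → 22
  after op 2 (cut 62): 22 → 26

26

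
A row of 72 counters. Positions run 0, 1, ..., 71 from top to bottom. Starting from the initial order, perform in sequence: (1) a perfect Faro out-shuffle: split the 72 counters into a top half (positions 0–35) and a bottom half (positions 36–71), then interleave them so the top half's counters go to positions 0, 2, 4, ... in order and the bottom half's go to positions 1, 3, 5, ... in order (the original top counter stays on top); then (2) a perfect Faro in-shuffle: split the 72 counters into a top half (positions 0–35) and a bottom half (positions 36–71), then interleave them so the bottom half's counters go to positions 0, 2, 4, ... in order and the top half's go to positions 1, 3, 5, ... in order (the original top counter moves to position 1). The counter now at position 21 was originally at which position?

5

Undo the operations in reverse order, starting from position 21:
  undo op 2 (in-shuffle, from top half): 21 ← 10
  undo op 1 (out-shuffle, from top half): 10 ← 5
So the counter at position 21 came from original position 5.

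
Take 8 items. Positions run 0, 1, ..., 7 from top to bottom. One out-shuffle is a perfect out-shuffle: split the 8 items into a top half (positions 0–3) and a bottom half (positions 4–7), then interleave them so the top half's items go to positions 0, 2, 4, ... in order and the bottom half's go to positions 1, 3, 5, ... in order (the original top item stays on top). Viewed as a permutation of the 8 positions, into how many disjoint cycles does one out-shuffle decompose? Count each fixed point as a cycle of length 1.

Trace each unvisited position around until it returns:
(0) (1 2 4) (3 6 5) (7)
4 cycles in total.

4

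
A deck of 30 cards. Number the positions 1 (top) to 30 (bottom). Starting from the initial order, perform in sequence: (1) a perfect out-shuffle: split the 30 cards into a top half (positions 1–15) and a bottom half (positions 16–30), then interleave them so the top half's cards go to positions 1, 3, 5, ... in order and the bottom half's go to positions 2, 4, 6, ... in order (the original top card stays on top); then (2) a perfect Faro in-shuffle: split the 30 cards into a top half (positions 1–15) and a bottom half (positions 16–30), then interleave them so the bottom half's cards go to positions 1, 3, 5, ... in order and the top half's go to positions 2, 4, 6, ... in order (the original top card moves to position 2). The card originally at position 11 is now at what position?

Track the card from position 11 forward through each operation:
  after op 1 (out-shuffle): 11 → 21
  after op 2 (in-shuffle): 21 → 11

11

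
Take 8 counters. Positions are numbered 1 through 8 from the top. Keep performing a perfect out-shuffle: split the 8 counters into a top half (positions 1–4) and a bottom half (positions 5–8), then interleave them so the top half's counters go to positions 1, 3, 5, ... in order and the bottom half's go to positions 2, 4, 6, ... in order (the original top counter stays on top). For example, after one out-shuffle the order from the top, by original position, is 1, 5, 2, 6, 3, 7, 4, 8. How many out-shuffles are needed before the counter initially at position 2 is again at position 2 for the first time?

3

Follow position 2 under repeated out-shuffles:
2 → 3 → 5 → 2
It first returns after 3 out-shuffles.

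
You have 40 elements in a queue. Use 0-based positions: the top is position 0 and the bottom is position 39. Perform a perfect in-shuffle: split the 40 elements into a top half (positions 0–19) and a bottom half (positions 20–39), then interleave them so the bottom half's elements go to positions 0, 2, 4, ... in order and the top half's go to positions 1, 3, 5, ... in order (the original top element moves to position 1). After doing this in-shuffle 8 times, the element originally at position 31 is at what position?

32

Track the element's position through each in-shuffle:
31 → 22 → 4 → 9 → 19 → 39 → 38 → 36 → 32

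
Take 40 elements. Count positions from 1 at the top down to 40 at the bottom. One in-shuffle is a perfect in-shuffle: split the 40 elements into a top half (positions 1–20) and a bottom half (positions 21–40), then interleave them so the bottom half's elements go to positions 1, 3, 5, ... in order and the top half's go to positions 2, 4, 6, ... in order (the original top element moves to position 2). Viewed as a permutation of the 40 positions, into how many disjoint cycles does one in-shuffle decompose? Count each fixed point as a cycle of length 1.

Trace each unvisited position around until it returns:
(1 2 4 8 16 32 ... len 20) (3 6 12 24 7 14 ... len 20)
2 cycles in total.

2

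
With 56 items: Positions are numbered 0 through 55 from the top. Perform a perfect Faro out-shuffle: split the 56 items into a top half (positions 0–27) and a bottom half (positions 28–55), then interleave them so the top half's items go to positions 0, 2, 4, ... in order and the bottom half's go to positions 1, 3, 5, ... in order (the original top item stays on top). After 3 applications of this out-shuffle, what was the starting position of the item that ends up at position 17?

9

Work backwards from position 17, undoing one out-shuffle at a time:
17 ← 36 ← 18 ← 9
So the item now at position 17 started at position 9.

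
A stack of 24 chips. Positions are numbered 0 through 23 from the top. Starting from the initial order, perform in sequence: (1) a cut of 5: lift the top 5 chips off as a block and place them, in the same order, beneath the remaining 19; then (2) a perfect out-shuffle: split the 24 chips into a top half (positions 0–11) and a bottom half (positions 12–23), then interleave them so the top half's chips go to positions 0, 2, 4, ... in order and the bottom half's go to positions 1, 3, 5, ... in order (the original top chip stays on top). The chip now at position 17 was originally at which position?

Undo the operations in reverse order, starting from position 17:
  undo op 2 (out-shuffle, from bottom half): 17 ← 20
  undo op 1 (cut 5): 20 ← 1
So the chip at position 17 came from original position 1.

1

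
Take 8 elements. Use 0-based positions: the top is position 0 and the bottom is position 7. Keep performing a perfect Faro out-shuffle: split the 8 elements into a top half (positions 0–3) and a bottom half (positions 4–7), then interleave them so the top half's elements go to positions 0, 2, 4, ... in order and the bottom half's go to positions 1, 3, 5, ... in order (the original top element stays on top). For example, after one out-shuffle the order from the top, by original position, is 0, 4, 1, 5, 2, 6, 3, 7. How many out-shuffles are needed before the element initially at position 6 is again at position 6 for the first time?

Follow position 6 under repeated out-shuffles:
6 → 5 → 3 → 6
It first returns after 3 out-shuffles.

3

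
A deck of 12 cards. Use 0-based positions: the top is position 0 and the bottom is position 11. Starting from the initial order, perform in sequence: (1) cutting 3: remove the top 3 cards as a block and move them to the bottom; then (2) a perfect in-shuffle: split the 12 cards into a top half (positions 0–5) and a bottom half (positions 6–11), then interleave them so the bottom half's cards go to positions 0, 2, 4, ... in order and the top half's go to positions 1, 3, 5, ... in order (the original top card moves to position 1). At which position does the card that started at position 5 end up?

Track the card from position 5 forward through each operation:
  after op 1 (cut 3): 5 → 2
  after op 2 (in-shuffle): 2 → 5

5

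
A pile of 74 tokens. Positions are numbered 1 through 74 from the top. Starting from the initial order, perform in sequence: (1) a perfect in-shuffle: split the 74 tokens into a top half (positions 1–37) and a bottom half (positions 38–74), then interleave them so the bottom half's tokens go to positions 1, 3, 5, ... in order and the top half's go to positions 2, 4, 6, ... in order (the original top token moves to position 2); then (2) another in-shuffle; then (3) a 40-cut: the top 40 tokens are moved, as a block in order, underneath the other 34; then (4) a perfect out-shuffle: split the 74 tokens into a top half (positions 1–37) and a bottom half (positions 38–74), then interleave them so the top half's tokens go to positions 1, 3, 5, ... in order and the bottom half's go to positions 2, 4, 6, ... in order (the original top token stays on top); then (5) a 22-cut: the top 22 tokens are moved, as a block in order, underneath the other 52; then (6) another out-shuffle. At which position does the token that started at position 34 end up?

37

Track the token from position 34 forward through each operation:
  after op 1 (in-shuffle): 34 → 68
  after op 2 (in-shuffle): 68 → 61
  after op 3 (cut 40): 61 → 21
  after op 4 (out-shuffle): 21 → 41
  after op 5 (cut 22): 41 → 19
  after op 6 (out-shuffle): 19 → 37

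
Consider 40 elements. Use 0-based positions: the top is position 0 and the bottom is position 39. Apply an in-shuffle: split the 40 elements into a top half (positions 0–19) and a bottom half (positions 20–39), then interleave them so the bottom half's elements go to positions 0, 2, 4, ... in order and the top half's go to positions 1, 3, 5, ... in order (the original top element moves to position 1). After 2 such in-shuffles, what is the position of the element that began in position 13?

Track the element's position through each in-shuffle:
13 → 27 → 14

14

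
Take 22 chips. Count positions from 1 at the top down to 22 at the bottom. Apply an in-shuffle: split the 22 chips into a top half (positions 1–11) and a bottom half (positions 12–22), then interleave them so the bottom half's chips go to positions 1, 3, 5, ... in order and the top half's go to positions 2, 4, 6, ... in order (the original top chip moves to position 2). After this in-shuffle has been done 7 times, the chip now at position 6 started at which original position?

Work backwards from position 6, undoing one in-shuffle at a time:
6 ← 3 ← 13 ← 18 ← 9 ← 16 ← 8 ← 4
So the chip now at position 6 started at position 4.

4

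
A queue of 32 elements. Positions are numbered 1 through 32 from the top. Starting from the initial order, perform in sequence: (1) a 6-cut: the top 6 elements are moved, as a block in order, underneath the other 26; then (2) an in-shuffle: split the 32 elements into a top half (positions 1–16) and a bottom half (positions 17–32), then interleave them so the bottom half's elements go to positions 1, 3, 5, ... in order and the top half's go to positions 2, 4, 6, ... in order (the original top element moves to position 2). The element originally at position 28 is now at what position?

Track the element from position 28 forward through each operation:
  after op 1 (cut 6): 28 → 22
  after op 2 (in-shuffle): 22 → 11

11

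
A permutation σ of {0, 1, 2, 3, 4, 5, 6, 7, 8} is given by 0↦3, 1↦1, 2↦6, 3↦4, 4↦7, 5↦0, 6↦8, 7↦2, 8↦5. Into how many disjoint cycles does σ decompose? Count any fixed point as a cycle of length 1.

Cycle decomposition: (0 3 4 7 2 6 8 5) (1).
2 cycles.

2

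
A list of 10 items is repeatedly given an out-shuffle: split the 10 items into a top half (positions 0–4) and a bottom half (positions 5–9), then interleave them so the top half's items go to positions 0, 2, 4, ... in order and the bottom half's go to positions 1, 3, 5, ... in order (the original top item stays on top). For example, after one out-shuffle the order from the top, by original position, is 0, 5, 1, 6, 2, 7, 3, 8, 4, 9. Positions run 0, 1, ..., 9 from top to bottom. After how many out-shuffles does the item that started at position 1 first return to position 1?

Follow position 1 under repeated out-shuffles:
1 → 2 → 4 → 8 → 7 → 5 → 1
It first returns after 6 out-shuffles.

6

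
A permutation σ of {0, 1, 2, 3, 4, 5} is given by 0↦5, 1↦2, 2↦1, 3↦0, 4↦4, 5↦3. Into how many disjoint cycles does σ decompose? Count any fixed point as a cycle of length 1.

Cycle decomposition: (0 5 3) (1 2) (4).
3 cycles.

3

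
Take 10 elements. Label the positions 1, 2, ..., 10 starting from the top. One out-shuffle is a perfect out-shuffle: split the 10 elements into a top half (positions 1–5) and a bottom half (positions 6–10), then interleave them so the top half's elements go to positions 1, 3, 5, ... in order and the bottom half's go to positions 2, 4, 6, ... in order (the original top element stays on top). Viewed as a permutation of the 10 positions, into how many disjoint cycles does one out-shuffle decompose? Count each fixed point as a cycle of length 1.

4

Trace each unvisited position around until it returns:
(1) (2 3 5 9 8 6) (4 7) (10)
4 cycles in total.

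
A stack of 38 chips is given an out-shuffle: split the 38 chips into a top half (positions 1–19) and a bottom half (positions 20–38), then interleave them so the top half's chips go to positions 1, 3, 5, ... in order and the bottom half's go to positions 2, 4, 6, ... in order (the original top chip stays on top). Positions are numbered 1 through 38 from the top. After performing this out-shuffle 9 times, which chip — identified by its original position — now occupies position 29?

21

Work backwards from position 29, undoing one out-shuffle at a time:
29 ← 15 ← 8 ← 23 ← 12 ← 25 ← 13 ← 7 ← 4 ← 21
So the chip now at position 29 started at position 21.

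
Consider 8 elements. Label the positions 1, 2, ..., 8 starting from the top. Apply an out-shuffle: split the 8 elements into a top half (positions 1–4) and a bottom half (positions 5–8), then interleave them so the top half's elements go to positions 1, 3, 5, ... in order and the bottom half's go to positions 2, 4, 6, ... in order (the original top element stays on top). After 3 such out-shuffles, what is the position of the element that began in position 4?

Track the element's position through each out-shuffle:
4 → 7 → 6 → 4

4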